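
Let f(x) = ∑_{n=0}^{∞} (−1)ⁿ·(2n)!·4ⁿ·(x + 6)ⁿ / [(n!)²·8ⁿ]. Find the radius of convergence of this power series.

By the ratio test, |a_{n+1}/a_n| = (2n+1)·(2n+2)/(n+1)² · 4/8 → 2.
Hence the series converges for |x + 6| < 1/(2) = 1/2, so the radius of convergence is 1/2.

R = 1/2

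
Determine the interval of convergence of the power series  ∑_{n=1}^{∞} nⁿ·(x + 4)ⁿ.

Applying the root test, |a_n|^(1/n) = n → ∞.
Since the n-th root of |a_n| is unbounded, the series converges only at x = -4; R = 0.

{-4}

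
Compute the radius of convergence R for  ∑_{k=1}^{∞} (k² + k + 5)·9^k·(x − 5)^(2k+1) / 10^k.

By the ratio test, |a_{k+1}/a_k| = [((k+1)² + (k+1) + 5)/(k² + k + 5)] · 9/10 → 9/10.
Successive powers of (x − 5) differ by 2, so the series converges when |x − 5|² · 9/10 < 1, i.e. |x − 5| < √(10/9). So R = √10/3.

R = √10/3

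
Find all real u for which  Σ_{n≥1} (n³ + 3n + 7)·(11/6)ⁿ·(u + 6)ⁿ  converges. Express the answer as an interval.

The ratio of consecutive coefficients is [((n+1)³ + 3(n+1) + 7)/(n³ + 3n + 7)] · 11/6 → 11/6.
Convergence for |u + 6| · 11/6 < 1, i.e. |u + 6| < 6/11. So R = 6/11.
When u = -60/11, the n-th term does not approach 0; divergence by the term test.
At u = -72/11: the terms do not tend to 0, so the series diverges.

(-72/11, -60/11)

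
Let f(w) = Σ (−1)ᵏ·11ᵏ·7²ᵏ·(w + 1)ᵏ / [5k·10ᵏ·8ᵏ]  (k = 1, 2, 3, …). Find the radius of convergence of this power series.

R = 80/539

By the ratio test, |a_{k+1}/a_k| = [5k/5(k+1)] · 11·49/(10·8) → 539/80.
Hence the series converges for |w + 1| < 1/(539/80) = 80/539, so the radius of convergence is 80/539.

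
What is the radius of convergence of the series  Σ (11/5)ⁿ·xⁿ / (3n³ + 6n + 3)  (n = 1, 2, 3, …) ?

R = 5/11

Ratio test: |a_{n+1}/a_n| = [(3n³ + 6n + 3)/(3(n+1)³ + 6(n+1) + 3)] · 11/5 → 11/5 as n → ∞.
The series converges when 11/5 · |x| < 1, giving R = 5/11.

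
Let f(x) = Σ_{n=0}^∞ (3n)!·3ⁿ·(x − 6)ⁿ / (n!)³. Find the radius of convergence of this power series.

Apply the ratio test: |a_{n+1}| / |a_n| = (3n+1)·(3n+2)·(3n+3)/(n+1)³ · 3, which tends to 81 as n → ∞.
Thus R = 1/(81) = 1/81.

R = 1/81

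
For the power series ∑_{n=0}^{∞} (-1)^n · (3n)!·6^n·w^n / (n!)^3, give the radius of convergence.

R = 1/162

By the ratio test, |a_{n+1}/a_n| = (3n+1)·(3n+2)·(3n+3)/(n+1)³ · 6 → 162.
Hence the series converges for |w| < 1/(162) = 1/162, so the radius of convergence is 1/162.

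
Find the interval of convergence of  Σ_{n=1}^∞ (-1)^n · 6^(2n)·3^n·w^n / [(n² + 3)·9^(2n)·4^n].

[-3, 3]

By the ratio test, |a_{n+1}/a_n| = [(n² + 3)/((n+1)² + 3)] · 36·3/(81·4) → 1/3.
The series converges when 1/3 · |w| < 1, giving R = 3.
Endpoint w = 3: the terms are on the order of 1/n², so the series converges absolutely by comparison with the p-series (p = 2 > 1).
Endpoint w = -3: absolute convergence follows by limit comparison with Σ 1/n².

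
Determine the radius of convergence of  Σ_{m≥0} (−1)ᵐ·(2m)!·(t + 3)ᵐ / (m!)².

R = 1/4

The ratio of consecutive coefficients is (2m+1)·(2m+2)/(m+1)² → 4.
Convergence for |t + 3| · 4 < 1, i.e. |t + 3| < 1/4. So R = 1/4.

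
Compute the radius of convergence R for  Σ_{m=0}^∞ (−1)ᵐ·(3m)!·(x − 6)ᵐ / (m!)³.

By the ratio test, |a_{m+1}/a_m| = (3m+1)·(3m+2)·(3m+3)/(m+1)³ → 27.
Thus R = 1/(27) = 1/27.

R = 1/27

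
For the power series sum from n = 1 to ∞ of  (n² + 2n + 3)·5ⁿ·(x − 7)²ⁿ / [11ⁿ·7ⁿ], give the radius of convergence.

By the ratio test, |a_{n+1}/a_n| = [((n+1)² + 2(n+1) + 3)/(n² + 2n + 3)] · 5/(11·7) → 5/77.
Since the exponent of (x − 7) increases by 2 each term, convergence requires |x − 7|² < 77/5, hence R = √385/5.

R = √385/5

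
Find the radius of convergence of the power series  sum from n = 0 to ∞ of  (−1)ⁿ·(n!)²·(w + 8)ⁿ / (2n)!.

R = 4

Apply the ratio test: |a_{n+1}| / |a_n| = (n+1)²/[(2n+1)·(2n+2)], which tends to 1/4 as n → ∞.
The series converges when 1/4 · |w + 8| < 1, giving R = 4.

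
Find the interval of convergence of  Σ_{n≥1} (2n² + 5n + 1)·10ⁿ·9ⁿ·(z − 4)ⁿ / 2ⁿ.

Apply the ratio test: |a_{n+1}| / |a_n| = [(2(n+1)² + 5(n+1) + 1)/(2n² + 5n + 1)] · 10·9/2, which tends to 45 as n → ∞.
Hence the series converges for |z − 4| < 1/(45) = 1/45, so the radius of convergence is 1/45.
When z = 181/45, the n-th term does not approach 0; divergence by the term test.
Check z = 179/45: the n-th term does not approach 0; divergence by the term test.

(179/45, 181/45)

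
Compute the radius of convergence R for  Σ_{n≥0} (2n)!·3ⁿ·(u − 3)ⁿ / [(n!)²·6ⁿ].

Apply the ratio test: |a_{n+1}| / |a_n| = (2n+1)·(2n+2)/(n+1)² · 3/6, which tends to 2 as n → ∞.
Thus R = 1/(2) = 1/2.

R = 1/2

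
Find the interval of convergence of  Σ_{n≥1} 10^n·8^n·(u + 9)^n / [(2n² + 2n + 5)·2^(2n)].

Apply the ratio test: |a_{n+1}| / |a_n| = [(2n² + 2n + 5)/(2(n+1)² + 2(n+1) + 5)] · 10·8/4, which tends to 20 as n → ∞.
Convergence for |u + 9| · 20 < 1, i.e. |u + 9| < 1/20. So R = 1/20.
Check u = -179/20: the terms are on the order of 1/n², so the series converges absolutely by comparison with the p-series (p = 2 > 1).
When u = -181/20, absolute convergence follows by limit comparison with Σ 1/n².

[-181/20, -179/20]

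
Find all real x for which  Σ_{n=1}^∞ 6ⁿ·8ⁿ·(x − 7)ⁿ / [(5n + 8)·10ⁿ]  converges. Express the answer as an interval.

[163/24, 173/24)

Apply the ratio test: |a_{n+1}| / |a_n| = [(5n + 8)/(5(n+1) + 8)] · 6·8/10, which tends to 24/5 as n → ∞.
The series converges when 24/5 · |x − 7| < 1, giving R = 5/24.
Endpoint x = 173/24: the terms are asymptotic to a nonzero constant times 1/n, so the series diverges by limit comparison with Σ 1/n.
At x = 163/24: convergence follows from the alternating series test (terms decrease monotonically to 0).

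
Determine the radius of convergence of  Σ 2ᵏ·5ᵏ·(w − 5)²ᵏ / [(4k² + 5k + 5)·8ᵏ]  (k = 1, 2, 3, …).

Ratio test: |a_{k+1}/a_k| = [(4k² + 5k + 5)/(4(k+1)² + 5(k+1) + 5)] · 2·5/8 → 5/4 as k → ∞.
Successive powers of (w − 5) differ by 2, so the series converges when |w − 5|² · 5/4 < 1, i.e. |w − 5| < √(4/5). So R = 2√5/5.

R = 2√5/5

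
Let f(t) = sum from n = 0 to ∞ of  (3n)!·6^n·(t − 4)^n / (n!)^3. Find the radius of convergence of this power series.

R = 1/162

Ratio test: |a_{n+1}/a_n| = (3n+1)·(3n+2)·(3n+3)/(n+1)³ · 6 → 162 as n → ∞.
Thus R = 1/(162) = 1/162.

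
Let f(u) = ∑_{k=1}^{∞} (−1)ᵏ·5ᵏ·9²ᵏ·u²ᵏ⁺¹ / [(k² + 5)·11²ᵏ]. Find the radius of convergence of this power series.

Apply the ratio test: |a_{k+1}| / |a_k| = [(k² + 5)/((k+1)² + 5)] · 5·81/121, which tends to 405/121 as k → ∞.
Since the exponent of u increases by 2 each term, convergence requires |u|² < 121/405, hence R = 11√5/45.

R = 11√5/45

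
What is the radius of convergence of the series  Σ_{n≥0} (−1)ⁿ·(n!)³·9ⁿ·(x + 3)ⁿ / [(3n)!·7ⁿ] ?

R = 21

By the ratio test, |a_{n+1}/a_n| = (n+1)³/[(3n+1)·(3n+2)·(3n+3)] · 9/7 → 1/21.
The series converges when 1/21 · |x + 3| < 1, giving R = 21.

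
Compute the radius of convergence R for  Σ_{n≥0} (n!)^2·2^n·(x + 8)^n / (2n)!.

R = 2

By the ratio test, |a_{n+1}/a_n| = (n+1)²/[(2n+1)·(2n+2)] · 2 → 1/2.
The series converges when 1/2 · |x + 8| < 1, giving R = 2.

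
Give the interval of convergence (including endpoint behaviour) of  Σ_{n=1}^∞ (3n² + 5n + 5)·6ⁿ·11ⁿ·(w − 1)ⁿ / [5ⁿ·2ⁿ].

(28/33, 38/33)

Apply the ratio test: |a_{n+1}| / |a_n| = [(3(n+1)² + 5(n+1) + 5)/(3n² + 5n + 5)] · 6·11/(5·2), which tends to 33/5 as n → ∞.
Thus R = 1/(33/5) = 5/33.
Endpoint w = 38/33: the terms have absolute value of order n², which does not tend to 0, so the series diverges by the divergence test.
At w = 28/33: the terms have absolute value of order n², which does not tend to 0, so the series diverges by the divergence test.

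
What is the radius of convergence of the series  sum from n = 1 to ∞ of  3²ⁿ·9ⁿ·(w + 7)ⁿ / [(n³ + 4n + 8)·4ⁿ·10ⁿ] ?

By the ratio test, |a_{n+1}/a_n| = [(n³ + 4n + 8)/((n+1)³ + 4(n+1) + 8)] · 9·9/(4·10) → 81/40.
Hence the series converges for |w + 7| < 1/(81/40) = 40/81, so the radius of convergence is 40/81.

R = 40/81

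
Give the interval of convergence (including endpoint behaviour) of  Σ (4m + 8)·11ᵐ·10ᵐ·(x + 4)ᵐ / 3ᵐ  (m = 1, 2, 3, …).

Ratio test: |a_{m+1}/a_m| = [(4(m+1) + 8)/(4m + 8)] · 11·10/3 → 110/3 as m → ∞.
Hence the series converges for |x + 4| < 1/(110/3) = 3/110, so the radius of convergence is 3/110.
When x = -437/110, the terms have absolute value of order m, which does not tend to 0, so the series diverges by the divergence test.
At x = -443/110: the terms do not tend to 0, so the series diverges.

(-443/110, -437/110)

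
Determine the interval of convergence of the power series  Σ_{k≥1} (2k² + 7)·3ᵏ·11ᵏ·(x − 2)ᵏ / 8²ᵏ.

Apply the ratio test: |a_{k+1}| / |a_k| = [(2(k+1)² + 7)/(2k² + 7)] · 3·11/64, which tends to 33/64 as k → ∞.
Convergence for |x − 2| · 33/64 < 1, i.e. |x − 2| < 64/33. So R = 64/33.
At x = 130/33: the terms do not tend to 0, so the series diverges.
At x = 2/33: the terms do not tend to 0, so the series diverges.

(2/33, 130/33)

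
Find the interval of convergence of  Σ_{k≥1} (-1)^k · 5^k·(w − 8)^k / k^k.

(−∞, ∞)

Applying the root test, |a_k|^(1/k) = 5/k → 0.
Since the k-th root of |a_k| tends to 0, the series converges for all real w; R = ∞.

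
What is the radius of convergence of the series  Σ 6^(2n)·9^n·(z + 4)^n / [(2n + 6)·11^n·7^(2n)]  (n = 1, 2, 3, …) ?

Apply the ratio test: |a_{n+1}| / |a_n| = [(2n + 6)/(2(n+1) + 6)] · 36·9/(11·49), which tends to 324/539 as n → ∞.
Convergence for |z + 4| · 324/539 < 1, i.e. |z + 4| < 539/324. So R = 539/324.

R = 539/324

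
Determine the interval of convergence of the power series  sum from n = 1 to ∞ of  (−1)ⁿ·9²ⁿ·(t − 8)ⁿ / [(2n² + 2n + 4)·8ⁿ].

By the ratio test, |a_{n+1}/a_n| = [(2n² + 2n + 4)/(2(n+1)² + 2(n+1) + 4)] · 81/8 → 81/8.
Hence the series converges for |t − 8| < 1/(81/8) = 8/81, so the radius of convergence is 8/81.
At t = 656/81: the terms are on the order of 1/n², so the series converges absolutely by comparison with the p-series (p = 2 > 1).
Endpoint t = 640/81: absolute convergence follows by limit comparison with Σ 1/n².

[640/81, 656/81]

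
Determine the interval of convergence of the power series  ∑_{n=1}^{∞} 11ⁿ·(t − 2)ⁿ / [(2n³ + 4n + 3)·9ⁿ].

[13/11, 31/11]

The ratio of consecutive coefficients is [(2n³ + 4n + 3)/(2(n+1)³ + 4(n+1) + 3)] · 11/9 → 11/9.
Thus R = 1/(11/9) = 9/11.
When t = 31/11, absolute convergence follows by limit comparison with Σ 1/n³.
When t = 13/11, absolute convergence follows by limit comparison with Σ 1/n³.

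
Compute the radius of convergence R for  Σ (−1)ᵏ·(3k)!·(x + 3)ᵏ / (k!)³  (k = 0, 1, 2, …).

Apply the ratio test: |a_{k+1}| / |a_k| = (3k+1)·(3k+2)·(3k+3)/(k+1)³, which tends to 27 as k → ∞.
Hence the series converges for |x + 3| < 1/(27) = 1/27, so the radius of convergence is 1/27.

R = 1/27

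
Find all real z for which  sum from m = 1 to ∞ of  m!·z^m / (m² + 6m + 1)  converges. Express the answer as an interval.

The ratio of consecutive coefficients is (m+1) · (m² + 6m + 1)/((m+1)² + 6(m+1) + 1) → ∞.
The terms grow without bound for any z ≠ 0, so R = 0 (convergence only at z = 0).

{0}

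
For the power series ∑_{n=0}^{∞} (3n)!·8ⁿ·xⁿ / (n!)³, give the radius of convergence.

R = 1/216

By the ratio test, |a_{n+1}/a_n| = (3n+1)·(3n+2)·(3n+3)/(n+1)³ · 8 → 216.
Convergence for |x| · 216 < 1, i.e. |x| < 1/216. So R = 1/216.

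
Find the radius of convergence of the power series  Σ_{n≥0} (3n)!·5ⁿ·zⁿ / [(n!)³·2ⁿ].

R = 2/135

Ratio test: |a_{n+1}/a_n| = (3n+1)·(3n+2)·(3n+3)/(n+1)³ · 5/2 → 135/2 as n → ∞.
Hence the series converges for |z| < 1/(135/2) = 2/135, so the radius of convergence is 2/135.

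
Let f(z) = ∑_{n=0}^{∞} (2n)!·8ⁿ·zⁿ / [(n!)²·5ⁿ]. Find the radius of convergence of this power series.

By the ratio test, |a_{n+1}/a_n| = (2n+1)·(2n+2)/(n+1)² · 8/5 → 32/5.
Hence the series converges for |z| < 1/(32/5) = 5/32, so the radius of convergence is 5/32.

R = 5/32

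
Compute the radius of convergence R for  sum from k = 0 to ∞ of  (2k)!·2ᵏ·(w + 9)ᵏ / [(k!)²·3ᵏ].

R = 3/8

Apply the ratio test: |a_{k+1}| / |a_k| = (2k+1)·(2k+2)/(k+1)² · 2/3, which tends to 8/3 as k → ∞.
Convergence for |w + 9| · 8/3 < 1, i.e. |w + 9| < 3/8. So R = 3/8.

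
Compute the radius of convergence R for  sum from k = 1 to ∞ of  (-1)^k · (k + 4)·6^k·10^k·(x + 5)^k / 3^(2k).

By the ratio test, |a_{k+1}/a_k| = [((k+1) + 4)/(k + 4)] · 6·10/9 → 20/3.
Hence the series converges for |x + 5| < 1/(20/3) = 3/20, so the radius of convergence is 3/20.

R = 3/20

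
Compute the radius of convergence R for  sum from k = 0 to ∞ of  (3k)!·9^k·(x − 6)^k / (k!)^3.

R = 1/243

The ratio of consecutive coefficients is (3k+1)·(3k+2)·(3k+3)/(k+1)³ · 9 → 243.
Thus R = 1/(243) = 1/243.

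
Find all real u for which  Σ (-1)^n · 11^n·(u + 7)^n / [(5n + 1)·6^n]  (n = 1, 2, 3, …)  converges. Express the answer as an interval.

By the ratio test, |a_{n+1}/a_n| = [(5n + 1)/(5(n+1) + 1)] · 11/6 → 11/6.
The series converges when 11/6 · |u + 7| < 1, giving R = 6/11.
Check u = -71/11: an alternating series whose terms decrease to 0 in absolute value, so it converges by the Leibniz criterion.
At u = -83/11: the terms are asymptotic to a nonzero constant times 1/n, so the series diverges by limit comparison with Σ 1/n.

(-83/11, -71/11]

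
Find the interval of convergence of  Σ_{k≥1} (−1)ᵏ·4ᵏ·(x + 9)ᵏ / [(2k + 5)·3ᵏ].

Apply the ratio test: |a_{k+1}| / |a_k| = [(2k + 5)/(2(k+1) + 5)] · 4/3, which tends to 4/3 as k → ∞.
The series converges when 4/3 · |x + 9| < 1, giving R = 3/4.
Endpoint x = -33/4: convergence follows from the alternating series test (terms decrease monotonically to 0).
At x = -39/4: the terms behave like c/k; limit comparison with the harmonic series gives divergence.

(-39/4, -33/4]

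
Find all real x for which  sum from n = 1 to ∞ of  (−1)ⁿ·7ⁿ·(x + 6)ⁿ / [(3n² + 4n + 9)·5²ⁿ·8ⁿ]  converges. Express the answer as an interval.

By the ratio test, |a_{n+1}/a_n| = [(3n² + 4n + 9)/(3(n+1)² + 4(n+1) + 9)] · 7/(25·8) → 7/200.
Thus R = 1/(7/200) = 200/7.
Endpoint x = 158/7: absolute convergence follows by limit comparison with Σ 1/n².
Endpoint x = -242/7: the series is dominated by a constant times Σ 1/n², which converges (p = 2 > 1).

[-242/7, 158/7]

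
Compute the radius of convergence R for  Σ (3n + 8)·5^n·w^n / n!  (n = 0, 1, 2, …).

The ratio of consecutive coefficients is (3(n+1) + 8)/(3n + 8) · 5 · 1/(n+1) → 0.
The limit is 0, so the series converges for all w; R = ∞.

R = ∞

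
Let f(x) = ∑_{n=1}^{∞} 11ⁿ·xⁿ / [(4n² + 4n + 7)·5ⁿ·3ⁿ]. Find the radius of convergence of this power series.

R = 15/11

By the ratio test, |a_{n+1}/a_n| = [(4n² + 4n + 7)/(4(n+1)² + 4(n+1) + 7)] · 11/(5·3) → 11/15.
The series converges when 11/15 · |x| < 1, giving R = 15/11.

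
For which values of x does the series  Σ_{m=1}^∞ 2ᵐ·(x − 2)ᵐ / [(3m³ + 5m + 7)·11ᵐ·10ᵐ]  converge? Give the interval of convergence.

[-53, 57]

Ratio test: |a_{m+1}/a_m| = [(3m³ + 5m + 7)/(3(m+1)³ + 5(m+1) + 7)] · 2/(11·10) → 1/55 as m → ∞.
Thus R = 1/(1/55) = 55.
When x = 57, the terms are on the order of 1/m³, so the series converges absolutely by comparison with the p-series (p = 3 > 1).
Check x = -53: absolute convergence follows by limit comparison with Σ 1/m³.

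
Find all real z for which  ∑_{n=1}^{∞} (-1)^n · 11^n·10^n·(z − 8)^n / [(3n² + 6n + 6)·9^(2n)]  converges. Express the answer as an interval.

[799/110, 961/110]

Apply the ratio test: |a_{n+1}| / |a_n| = [(3n² + 6n + 6)/(3(n+1)² + 6(n+1) + 6)] · 11·10/81, which tends to 110/81 as n → ∞.
The series converges when 110/81 · |z − 8| < 1, giving R = 81/110.
Check z = 961/110: the series is dominated by a constant times Σ 1/n², which converges (p = 2 > 1).
Check z = 799/110: the terms are on the order of 1/n², so the series converges absolutely by comparison with the p-series (p = 2 > 1).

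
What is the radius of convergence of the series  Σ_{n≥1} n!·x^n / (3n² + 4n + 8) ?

R = 0

Apply the ratio test: |a_{n+1}| / |a_n| = (n+1) · (3n² + 4n + 8)/(3(n+1)² + 4(n+1) + 8), which tends to ∞ as n → ∞.
The ratio grows without bound, so the series diverges whenever x ≠ 0; it converges only at x = 0. R = 0.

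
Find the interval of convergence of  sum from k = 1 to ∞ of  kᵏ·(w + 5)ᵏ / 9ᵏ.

{-5}

Root test: |a_k|^(1/k) = k/9 → ∞.
The root grows without bound, so R = 0 (convergence only at w = -5).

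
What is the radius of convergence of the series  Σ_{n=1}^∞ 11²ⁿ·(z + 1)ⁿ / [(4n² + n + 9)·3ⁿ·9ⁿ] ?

R = 27/121

By the ratio test, |a_{n+1}/a_n| = [(4n² + n + 9)/(4(n+1)² + (n+1) + 9)] · 121/(3·9) → 121/27.
The series converges when 121/27 · |z + 1| < 1, giving R = 27/121.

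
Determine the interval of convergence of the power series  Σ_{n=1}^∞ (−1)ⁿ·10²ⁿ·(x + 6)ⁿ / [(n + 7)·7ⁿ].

By the ratio test, |a_{n+1}/a_n| = [(n + 7)/((n+1) + 7)] · 100/7 → 100/7.
Convergence for |x + 6| · 100/7 < 1, i.e. |x + 6| < 7/100. So R = 7/100.
When x = -593/100, an alternating series whose terms decrease to 0 in absolute value, so it converges by the Leibniz criterion.
When x = -607/100, comparison with the harmonic series Σ 1/n shows the series diverges.

(-607/100, -593/100]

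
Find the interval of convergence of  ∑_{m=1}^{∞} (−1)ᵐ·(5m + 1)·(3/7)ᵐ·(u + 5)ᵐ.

By the ratio test, |a_{m+1}/a_m| = [(5(m+1) + 1)/(5m + 1)] · 3/7 → 3/7.
Convergence for |u + 5| · 3/7 < 1, i.e. |u + 5| < 7/3. So R = 7/3.
Check u = -8/3: the m-th term does not approach 0; divergence by the term test.
Endpoint u = -22/3: the m-th term does not approach 0; divergence by the term test.

(-22/3, -8/3)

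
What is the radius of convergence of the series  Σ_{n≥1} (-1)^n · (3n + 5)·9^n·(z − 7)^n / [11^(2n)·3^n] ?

R = 121/3

Ratio test: |a_{n+1}/a_n| = [(3(n+1) + 5)/(3n + 5)] · 9/(121·3) → 3/121 as n → ∞.
Hence the series converges for |z − 7| < 1/(3/121) = 121/3, so the radius of convergence is 121/3.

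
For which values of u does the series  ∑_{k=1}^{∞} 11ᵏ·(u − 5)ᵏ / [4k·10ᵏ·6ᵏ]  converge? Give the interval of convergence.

[-5/11, 115/11)

The ratio of consecutive coefficients is [4k/4(k+1)] · 11/(10·6) → 11/60.
Thus R = 1/(11/60) = 60/11.
Endpoint u = 115/11: the terms behave like c/k; limit comparison with the harmonic series gives divergence.
Endpoint u = -5/11: convergence follows from the alternating series test (terms decrease monotonically to 0).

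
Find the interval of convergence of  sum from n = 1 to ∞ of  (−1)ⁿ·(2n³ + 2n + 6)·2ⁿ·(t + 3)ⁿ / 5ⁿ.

(-11/2, -1/2)

Apply the ratio test: |a_{n+1}| / |a_n| = [(2(n+1)³ + 2(n+1) + 6)/(2n³ + 2n + 6)] · 2/5, which tends to 2/5 as n → ∞.
Hence the series converges for |t + 3| < 1/(2/5) = 5/2, so the radius of convergence is 5/2.
Endpoint t = -1/2: the n-th term does not approach 0; divergence by the term test.
Endpoint t = -11/2: the terms have absolute value of order n³, which does not tend to 0, so the series diverges by the divergence test.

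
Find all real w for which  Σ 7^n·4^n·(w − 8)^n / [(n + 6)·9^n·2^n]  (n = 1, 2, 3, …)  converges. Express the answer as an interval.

Apply the ratio test: |a_{n+1}| / |a_n| = [(n + 6)/((n+1) + 6)] · 7·4/(9·2), which tends to 14/9 as n → ∞.
The series converges when 14/9 · |w − 8| < 1, giving R = 9/14.
Check w = 121/14: the terms are asymptotic to a nonzero constant times 1/n, so the series diverges by limit comparison with Σ 1/n.
Check w = 103/14: convergence follows from the alternating series test (terms decrease monotonically to 0).

[103/14, 121/14)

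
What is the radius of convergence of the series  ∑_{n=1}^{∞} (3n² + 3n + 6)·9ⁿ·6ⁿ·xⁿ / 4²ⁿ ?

R = 8/27

Ratio test: |a_{n+1}/a_n| = [(3(n+1)² + 3(n+1) + 6)/(3n² + 3n + 6)] · 9·6/16 → 27/8 as n → ∞.
Hence the series converges for |x| < 1/(27/8) = 8/27, so the radius of convergence is 8/27.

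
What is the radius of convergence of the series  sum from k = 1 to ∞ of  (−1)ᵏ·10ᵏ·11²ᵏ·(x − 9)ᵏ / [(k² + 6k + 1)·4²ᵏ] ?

Apply the ratio test: |a_{k+1}| / |a_k| = [(k² + 6k + 1)/((k+1)² + 6(k+1) + 1)] · 10·121/16, which tends to 605/8 as k → ∞.
Convergence for |x − 9| · 605/8 < 1, i.e. |x − 9| < 8/605. So R = 8/605.

R = 8/605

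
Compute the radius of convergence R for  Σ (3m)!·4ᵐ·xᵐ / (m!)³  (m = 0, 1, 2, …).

By the ratio test, |a_{m+1}/a_m| = (3m+1)·(3m+2)·(3m+3)/(m+1)³ · 4 → 108.
Thus R = 1/(108) = 1/108.

R = 1/108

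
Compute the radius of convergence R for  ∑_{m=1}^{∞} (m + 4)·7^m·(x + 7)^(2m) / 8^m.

R = 2√14/7

Ratio test: |a_{m+1}/a_m| = [((m+1) + 4)/(m + 4)] · 7/8 → 7/8 as m → ∞.
Successive powers of (x + 7) differ by 2, so the series converges when |x + 7|² · 7/8 < 1, i.e. |x + 7| < √(8/7). So R = 2√14/7.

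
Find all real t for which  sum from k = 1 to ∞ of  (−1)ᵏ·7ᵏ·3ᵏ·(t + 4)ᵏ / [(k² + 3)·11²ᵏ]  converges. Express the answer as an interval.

[-205/21, 37/21]

Apply the ratio test: |a_{k+1}| / |a_k| = [(k² + 3)/((k+1)² + 3)] · 7·3/121, which tends to 21/121 as k → ∞.
Thus R = 1/(21/121) = 121/21.
When t = 37/21, the terms are on the order of 1/k², so the series converges absolutely by comparison with the p-series (p = 2 > 1).
At t = -205/21: the terms are on the order of 1/k², so the series converges absolutely by comparison with the p-series (p = 2 > 1).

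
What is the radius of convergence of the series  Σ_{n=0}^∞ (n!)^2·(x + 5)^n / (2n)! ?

Apply the ratio test: |a_{n+1}| / |a_n| = (n+1)²/[(2n+1)·(2n+2)], which tends to 1/4 as n → ∞.
Thus R = 1/(1/4) = 4.

R = 4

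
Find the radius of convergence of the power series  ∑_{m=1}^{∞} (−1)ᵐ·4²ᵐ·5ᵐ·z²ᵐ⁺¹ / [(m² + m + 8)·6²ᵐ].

R = 3√5/10

Ratio test: |a_{m+1}/a_m| = [(m² + m + 8)/((m+1)² + (m+1) + 8)] · 16·5/36 → 20/9 as m → ∞.
Successive powers of z differ by 2, so the series converges when |z|² · 20/9 < 1, i.e. |z| < √(9/20). So R = 3√5/10.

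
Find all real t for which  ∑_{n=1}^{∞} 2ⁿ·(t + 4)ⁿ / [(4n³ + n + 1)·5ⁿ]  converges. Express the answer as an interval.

Ratio test: |a_{n+1}/a_n| = [(4n³ + n + 1)/(4(n+1)³ + (n+1) + 1)] · 2/5 → 2/5 as n → ∞.
The series converges when 2/5 · |t + 4| < 1, giving R = 5/2.
At t = -3/2: the series is dominated by a constant times Σ 1/n³, which converges (p = 3 > 1).
Endpoint t = -13/2: absolute convergence follows by limit comparison with Σ 1/n³.

[-13/2, -3/2]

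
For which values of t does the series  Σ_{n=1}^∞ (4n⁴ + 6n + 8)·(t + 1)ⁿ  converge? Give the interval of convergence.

(-2, 0)

By the ratio test, |a_{n+1}/a_n| = (4(n+1)⁴ + 6(n+1) + 8)/(4n⁴ + 6n + 8) → 1.
Hence R = 1.
When t = 0, the terms do not tend to 0, so the series diverges.
When t = -2, the terms do not tend to 0, so the series diverges.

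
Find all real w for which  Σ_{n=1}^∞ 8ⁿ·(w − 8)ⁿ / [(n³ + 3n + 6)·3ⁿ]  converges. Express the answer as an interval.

[61/8, 67/8]

Apply the ratio test: |a_{n+1}| / |a_n| = [(n³ + 3n + 6)/((n+1)³ + 3(n+1) + 6)] · 8/3, which tends to 8/3 as n → ∞.
Thus R = 1/(8/3) = 3/8.
When w = 67/8, the series is dominated by a constant times Σ 1/n³, which converges (p = 3 > 1).
Endpoint w = 61/8: the series is dominated by a constant times Σ 1/n³, which converges (p = 3 > 1).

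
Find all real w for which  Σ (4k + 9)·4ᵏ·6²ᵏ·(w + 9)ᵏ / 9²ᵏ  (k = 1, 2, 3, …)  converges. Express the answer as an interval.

(-153/16, -135/16)

Ratio test: |a_{k+1}/a_k| = [(4(k+1) + 9)/(4k + 9)] · 4·36/81 → 16/9 as k → ∞.
Hence the series converges for |w + 9| < 1/(16/9) = 9/16, so the radius of convergence is 9/16.
Check w = -135/16: the k-th term does not approach 0; divergence by the term test.
Check w = -153/16: the terms have absolute value of order k, which does not tend to 0, so the series diverges by the divergence test.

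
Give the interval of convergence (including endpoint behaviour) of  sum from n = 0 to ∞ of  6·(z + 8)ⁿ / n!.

(−∞, ∞)

The ratio of consecutive coefficients is 6/6 · 1/(n+1) → 0.
The ratio tends to 0 regardless of z, hence R = ∞.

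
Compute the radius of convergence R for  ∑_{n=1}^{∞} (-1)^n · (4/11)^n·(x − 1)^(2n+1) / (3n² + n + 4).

By the ratio test, |a_{n+1}/a_n| = [(3n² + n + 4)/(3(n+1)² + (n+1) + 4)] · 4/11 → 4/11.
Writing y = (x − 1)², the series in y has radius 11/4, so |x − 1| < √(11/4) and R = √11/2.

R = √11/2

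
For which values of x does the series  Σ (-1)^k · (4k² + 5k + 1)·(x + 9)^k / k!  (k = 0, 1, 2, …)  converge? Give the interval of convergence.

(−∞, ∞)

Apply the ratio test: |a_{k+1}| / |a_k| = (4(k+1)² + 5(k+1) + 1)/(4k² + 5k + 1) · 1/(k+1), which tends to 0 as k → ∞.
The ratio tends to 0 regardless of x, hence R = ∞.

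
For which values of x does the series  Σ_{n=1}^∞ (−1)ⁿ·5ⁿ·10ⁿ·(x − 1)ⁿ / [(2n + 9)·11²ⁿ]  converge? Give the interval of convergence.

Ratio test: |a_{n+1}/a_n| = [(2n + 9)/(2(n+1) + 9)] · 5·10/121 → 50/121 as n → ∞.
The series converges when 50/121 · |x − 1| < 1, giving R = 121/50.
When x = 171/50, the terms alternate in sign and decrease monotonically to 0 in absolute value (size ~ c/n), so the alternating series test gives convergence.
Check x = -71/50: the terms are asymptotic to a nonzero constant times 1/n, so the series diverges by limit comparison with Σ 1/n.

(-71/50, 171/50]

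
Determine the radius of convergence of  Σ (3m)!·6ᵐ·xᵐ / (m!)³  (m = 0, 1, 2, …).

R = 1/162

Apply the ratio test: |a_{m+1}| / |a_m| = (3m+1)·(3m+2)·(3m+3)/(m+1)³ · 6, which tends to 162 as m → ∞.
Hence the series converges for |x| < 1/(162) = 1/162, so the radius of convergence is 1/162.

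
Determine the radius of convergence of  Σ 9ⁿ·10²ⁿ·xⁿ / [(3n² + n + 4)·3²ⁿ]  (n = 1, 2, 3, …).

The ratio of consecutive coefficients is [(3n² + n + 4)/(3(n+1)² + (n+1) + 4)] · 9·100/9 → 100.
The series converges when 100 · |x| < 1, giving R = 1/100.

R = 1/100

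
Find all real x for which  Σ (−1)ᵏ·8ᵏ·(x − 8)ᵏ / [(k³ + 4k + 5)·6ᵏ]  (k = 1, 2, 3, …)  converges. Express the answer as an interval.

By the ratio test, |a_{k+1}/a_k| = [(k³ + 4k + 5)/((k+1)³ + 4(k+1) + 5)] · 8/6 → 4/3.
The series converges when 4/3 · |x − 8| < 1, giving R = 3/4.
When x = 35/4, absolute convergence follows by limit comparison with Σ 1/k³.
Endpoint x = 29/4: absolute convergence follows by limit comparison with Σ 1/k³.

[29/4, 35/4]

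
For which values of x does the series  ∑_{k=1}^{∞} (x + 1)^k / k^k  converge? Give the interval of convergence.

Applying the root test, |a_k|^(1/k) = 1/k → 0.
The limit is 0 for every x, so R = ∞.

(−∞, ∞)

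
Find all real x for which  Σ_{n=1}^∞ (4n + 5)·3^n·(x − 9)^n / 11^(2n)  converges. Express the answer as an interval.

Apply the ratio test: |a_{n+1}| / |a_n| = [(4(n+1) + 5)/(4n + 5)] · 3/121, which tends to 3/121 as n → ∞.
Convergence for |x − 9| · 3/121 < 1, i.e. |x − 9| < 121/3. So R = 121/3.
Check x = 148/3: the n-th term does not approach 0; divergence by the term test.
When x = -94/3, the terms do not tend to 0, so the series diverges.

(-94/3, 148/3)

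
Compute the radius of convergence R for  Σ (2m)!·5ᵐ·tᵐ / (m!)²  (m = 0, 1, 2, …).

R = 1/20

The ratio of consecutive coefficients is (2m+1)·(2m+2)/(m+1)² · 5 → 20.
Thus R = 1/(20) = 1/20.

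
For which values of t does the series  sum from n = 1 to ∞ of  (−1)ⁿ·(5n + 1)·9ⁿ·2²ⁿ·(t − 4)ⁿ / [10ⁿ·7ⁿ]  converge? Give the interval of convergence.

(37/18, 107/18)

Ratio test: |a_{n+1}/a_n| = [(5(n+1) + 1)/(5n + 1)] · 9·4/(10·7) → 18/35 as n → ∞.
The series converges when 18/35 · |t − 4| < 1, giving R = 35/18.
Endpoint t = 107/18: the terms have absolute value of order n, which does not tend to 0, so the series diverges by the divergence test.
When t = 37/18, the terms do not tend to 0, so the series diverges.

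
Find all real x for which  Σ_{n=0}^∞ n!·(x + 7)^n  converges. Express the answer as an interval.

{-7}

The ratio of consecutive coefficients is (n+1) → ∞.
The terms grow without bound for any (x + 7) ≠ 0, so R = 0 (convergence only at x = -7).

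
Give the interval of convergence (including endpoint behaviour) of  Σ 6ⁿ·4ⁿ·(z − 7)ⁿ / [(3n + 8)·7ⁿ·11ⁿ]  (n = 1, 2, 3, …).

[91/24, 245/24)

By the ratio test, |a_{n+1}/a_n| = [(3n + 8)/(3(n+1) + 8)] · 6·4/(7·11) → 24/77.
Hence the series converges for |z − 7| < 1/(24/77) = 77/24, so the radius of convergence is 77/24.
Check z = 245/24: comparison with the harmonic series Σ 1/n shows the series diverges.
Check z = 91/24: convergence follows from the alternating series test (terms decrease monotonically to 0).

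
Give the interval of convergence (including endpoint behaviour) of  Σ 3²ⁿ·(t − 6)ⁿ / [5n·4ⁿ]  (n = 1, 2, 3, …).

By the ratio test, |a_{n+1}/a_n| = [5n/5(n+1)] · 9/4 → 9/4.
The series converges when 9/4 · |t − 6| < 1, giving R = 4/9.
When t = 58/9, the terms are asymptotic to a nonzero constant times 1/n, so the series diverges by limit comparison with Σ 1/n.
At t = 50/9: the terms alternate in sign and decrease monotonically to 0 in absolute value (size ~ c/n), so the alternating series test gives convergence.

[50/9, 58/9)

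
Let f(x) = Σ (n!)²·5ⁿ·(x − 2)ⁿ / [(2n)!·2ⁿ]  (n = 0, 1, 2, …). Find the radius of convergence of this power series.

Apply the ratio test: |a_{n+1}| / |a_n| = (n+1)²/[(2n+1)·(2n+2)] · 5/2, which tends to 5/8 as n → ∞.
The series converges when 5/8 · |x − 2| < 1, giving R = 8/5.

R = 8/5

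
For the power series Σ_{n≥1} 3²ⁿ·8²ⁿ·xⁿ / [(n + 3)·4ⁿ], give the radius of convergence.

R = 1/144

By the ratio test, |a_{n+1}/a_n| = [(n + 3)/((n+1) + 3)] · 9·64/4 → 144.
Hence the series converges for |x| < 1/(144) = 1/144, so the radius of convergence is 1/144.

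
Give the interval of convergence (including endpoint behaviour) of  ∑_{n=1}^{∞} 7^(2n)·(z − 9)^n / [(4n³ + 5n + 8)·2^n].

The ratio of consecutive coefficients is [(4n³ + 5n + 8)/(4(n+1)³ + 5(n+1) + 8)] · 49/2 → 49/2.
Hence the series converges for |z − 9| < 1/(49/2) = 2/49, so the radius of convergence is 2/49.
Endpoint z = 443/49: the terms are on the order of 1/n³, so the series converges absolutely by comparison with the p-series (p = 3 > 1).
Endpoint z = 439/49: the terms are on the order of 1/n³, so the series converges absolutely by comparison with the p-series (p = 3 > 1).

[439/49, 443/49]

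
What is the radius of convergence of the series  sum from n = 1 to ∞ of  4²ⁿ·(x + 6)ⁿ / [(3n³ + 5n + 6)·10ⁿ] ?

R = 5/8

Apply the ratio test: |a_{n+1}| / |a_n| = [(3n³ + 5n + 6)/(3(n+1)³ + 5(n+1) + 6)] · 16/10, which tends to 8/5 as n → ∞.
Hence the series converges for |x + 6| < 1/(8/5) = 5/8, so the radius of convergence is 5/8.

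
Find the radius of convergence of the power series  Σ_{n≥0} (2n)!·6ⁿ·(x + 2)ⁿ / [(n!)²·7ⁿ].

By the ratio test, |a_{n+1}/a_n| = (2n+1)·(2n+2)/(n+1)² · 6/7 → 24/7.
The series converges when 24/7 · |x + 2| < 1, giving R = 7/24.

R = 7/24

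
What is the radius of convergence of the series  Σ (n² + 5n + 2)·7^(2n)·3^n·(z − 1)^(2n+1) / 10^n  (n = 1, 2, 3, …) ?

R = √30/21

The ratio of consecutive coefficients is [((n+1)² + 5(n+1) + 2)/(n² + 5n + 2)] · 49·3/10 → 147/10.
Writing y = (z − 1)², the series in y has radius 10/147, so |z − 1| < √(10/147) and R = √30/21.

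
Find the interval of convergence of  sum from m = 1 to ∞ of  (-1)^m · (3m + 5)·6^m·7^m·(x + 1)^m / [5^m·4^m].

(-31/21, -11/21)

By the ratio test, |a_{m+1}/a_m| = [(3(m+1) + 5)/(3m + 5)] · 6·7/(5·4) → 21/10.
Hence the series converges for |x + 1| < 1/(21/10) = 10/21, so the radius of convergence is 10/21.
At x = -11/21: the terms do not tend to 0, so the series diverges.
Endpoint x = -31/21: the m-th term does not approach 0; divergence by the term test.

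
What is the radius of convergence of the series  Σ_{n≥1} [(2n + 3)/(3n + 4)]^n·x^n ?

Root test: |a_n|^(1/n) = (2n + 3)/(3n + 4) → 2/3.
Thus R = 1/(2/3) = 3/2.

R = 3/2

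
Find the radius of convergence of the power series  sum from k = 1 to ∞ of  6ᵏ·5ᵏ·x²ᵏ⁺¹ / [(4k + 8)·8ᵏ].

R = 2√15/15

Ratio test: |a_{k+1}/a_k| = [(4k + 8)/(4(k+1) + 8)] · 6·5/8 → 15/4 as k → ∞.
Successive powers of x differ by 2, so the series converges when |x|² · 15/4 < 1, i.e. |x| < √(4/15). So R = 2√15/15.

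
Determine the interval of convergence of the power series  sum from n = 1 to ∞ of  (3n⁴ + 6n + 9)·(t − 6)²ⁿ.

Ratio test: |a_{n+1}/a_n| = (3(n+1)⁴ + 6(n+1) + 9)/(3n⁴ + 6n + 9) → 1 as n → ∞.
Successive powers of (t − 6) differ by 2, so the series converges when |t − 6|² · 1 < 1, i.e. |t − 6| < √(1) = 1. So R = 1.
At t = 7: the terms do not tend to 0, so the series diverges.
Check t = 5: the terms have absolute value of order n⁴, which does not tend to 0, so the series diverges by the divergence test.

(5, 7)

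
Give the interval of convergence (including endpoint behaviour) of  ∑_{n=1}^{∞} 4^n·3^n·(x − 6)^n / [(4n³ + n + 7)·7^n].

Ratio test: |a_{n+1}/a_n| = [(4n³ + n + 7)/(4(n+1)³ + (n+1) + 7)] · 4·3/7 → 12/7 as n → ∞.
Thus R = 1/(12/7) = 7/12.
Check x = 79/12: absolute convergence follows by limit comparison with Σ 1/n³.
Check x = 65/12: absolute convergence follows by limit comparison with Σ 1/n³.

[65/12, 79/12]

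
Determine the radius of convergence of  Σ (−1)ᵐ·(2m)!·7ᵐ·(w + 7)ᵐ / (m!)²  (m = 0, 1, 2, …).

R = 1/28

Apply the ratio test: |a_{m+1}| / |a_m| = (2m+1)·(2m+2)/(m+1)² · 7, which tends to 28 as m → ∞.
Convergence for |w + 7| · 28 < 1, i.e. |w + 7| < 1/28. So R = 1/28.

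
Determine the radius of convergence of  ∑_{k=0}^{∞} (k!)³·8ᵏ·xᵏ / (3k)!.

R = 27/8

Apply the ratio test: |a_{k+1}| / |a_k| = (k+1)³/[(3k+1)·(3k+2)·(3k+3)] · 8, which tends to 8/27 as k → ∞.
Convergence for |x| · 8/27 < 1, i.e. |x| < 27/8. So R = 27/8.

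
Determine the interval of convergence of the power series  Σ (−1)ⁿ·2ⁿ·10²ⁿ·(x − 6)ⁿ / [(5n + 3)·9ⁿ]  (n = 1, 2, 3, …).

(1191/200, 1209/200]

Ratio test: |a_{n+1}/a_n| = [(5n + 3)/(5(n+1) + 3)] · 2·100/9 → 200/9 as n → ∞.
Convergence for |x − 6| · 200/9 < 1, i.e. |x − 6| < 9/200. So R = 9/200.
When x = 1209/200, an alternating series whose terms decrease to 0 in absolute value, so it converges by the Leibniz criterion.
Check x = 1191/200: the terms are asymptotic to a nonzero constant times 1/n, so the series diverges by limit comparison with Σ 1/n.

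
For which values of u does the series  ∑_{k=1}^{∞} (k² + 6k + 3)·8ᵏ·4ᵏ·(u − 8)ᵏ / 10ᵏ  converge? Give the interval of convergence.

(123/16, 133/16)

The ratio of consecutive coefficients is [((k+1)² + 6(k+1) + 3)/(k² + 6k + 3)] · 8·4/10 → 16/5.
Thus R = 1/(16/5) = 5/16.
When u = 133/16, the terms have absolute value of order k², which does not tend to 0, so the series diverges by the divergence test.
Endpoint u = 123/16: the terms do not tend to 0, so the series diverges.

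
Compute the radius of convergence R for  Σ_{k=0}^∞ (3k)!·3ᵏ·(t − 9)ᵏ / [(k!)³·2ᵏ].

R = 2/81

Ratio test: |a_{k+1}/a_k| = (3k+1)·(3k+2)·(3k+3)/(k+1)³ · 3/2 → 81/2 as k → ∞.
The series converges when 81/2 · |t − 9| < 1, giving R = 2/81.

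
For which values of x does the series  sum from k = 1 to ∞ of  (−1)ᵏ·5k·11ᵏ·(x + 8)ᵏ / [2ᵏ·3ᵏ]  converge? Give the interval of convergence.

Apply the ratio test: |a_{k+1}| / |a_k| = [5(k+1)/5k] · 11/(2·3), which tends to 11/6 as k → ∞.
Thus R = 1/(11/6) = 6/11.
Endpoint x = -82/11: the terms do not tend to 0, so the series diverges.
Check x = -94/11: the k-th term does not approach 0; divergence by the term test.

(-94/11, -82/11)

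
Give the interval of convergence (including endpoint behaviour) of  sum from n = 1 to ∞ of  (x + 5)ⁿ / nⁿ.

Applying the root test, |a_n|^(1/n) = 1/n → 0.
Since the n-th root of |a_n| tends to 0, the series converges for all real x; R = ∞.

(−∞, ∞)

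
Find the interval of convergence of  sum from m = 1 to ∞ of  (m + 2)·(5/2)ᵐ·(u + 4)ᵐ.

(-22/5, -18/5)

Apply the ratio test: |a_{m+1}| / |a_m| = [((m+1) + 2)/(m + 2)] · 5/2, which tends to 5/2 as m → ∞.
Hence the series converges for |u + 4| < 1/(5/2) = 2/5, so the radius of convergence is 2/5.
Check u = -18/5: the m-th term does not approach 0; divergence by the term test.
Check u = -22/5: the terms do not tend to 0, so the series diverges.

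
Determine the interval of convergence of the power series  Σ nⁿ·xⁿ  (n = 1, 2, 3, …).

{0}

Applying the root test, |a_n|^(1/n) = n → ∞.
The root grows without bound, so R = 0 (convergence only at x = 0).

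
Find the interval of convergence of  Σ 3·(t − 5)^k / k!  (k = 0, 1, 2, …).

(−∞, ∞)

By the ratio test, |a_{k+1}/a_k| = 3/3 · 1/(k+1) → 0.
Since the limit is 0 < 1 for every t, the series converges on all of ℝ and R = ∞.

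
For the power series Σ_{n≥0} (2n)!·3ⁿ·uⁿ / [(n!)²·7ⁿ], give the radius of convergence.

R = 7/12

By the ratio test, |a_{n+1}/a_n| = (2n+1)·(2n+2)/(n+1)² · 3/7 → 12/7.
Hence the series converges for |u| < 1/(12/7) = 7/12, so the radius of convergence is 7/12.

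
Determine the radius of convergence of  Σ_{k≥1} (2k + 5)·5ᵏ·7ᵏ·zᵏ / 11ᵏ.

By the ratio test, |a_{k+1}/a_k| = [(2(k+1) + 5)/(2k + 5)] · 5·7/11 → 35/11.
Hence the series converges for |z| < 1/(35/11) = 11/35, so the radius of convergence is 11/35.

R = 11/35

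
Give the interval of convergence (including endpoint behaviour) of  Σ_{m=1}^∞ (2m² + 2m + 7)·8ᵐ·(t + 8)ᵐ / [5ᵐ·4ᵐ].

(-21/2, -11/2)

The ratio of consecutive coefficients is [(2(m+1)² + 2(m+1) + 7)/(2m² + 2m + 7)] · 8/(5·4) → 2/5.
Convergence for |t + 8| · 2/5 < 1, i.e. |t + 8| < 5/2. So R = 5/2.
At t = -11/2: the terms have absolute value of order m², which does not tend to 0, so the series diverges by the divergence test.
Endpoint t = -21/2: the m-th term does not approach 0; divergence by the term test.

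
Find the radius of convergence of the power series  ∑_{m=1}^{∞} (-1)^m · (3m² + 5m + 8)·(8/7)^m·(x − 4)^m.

R = 7/8

By the ratio test, |a_{m+1}/a_m| = [(3(m+1)² + 5(m+1) + 8)/(3m² + 5m + 8)] · 8/7 → 8/7.
Thus R = 1/(8/7) = 7/8.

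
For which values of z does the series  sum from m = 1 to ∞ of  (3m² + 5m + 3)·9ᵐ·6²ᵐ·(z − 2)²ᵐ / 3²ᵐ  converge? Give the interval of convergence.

(11/6, 13/6)

Ratio test: |a_{m+1}/a_m| = [(3(m+1)² + 5(m+1) + 3)/(3m² + 5m + 3)] · 9·36/9 → 36 as m → ∞.
Successive powers of (z − 2) differ by 2, so the series converges when |z − 2|² · 36 < 1, i.e. |z − 2| < √(1/36) = 1/6. So R = 1/6.
Endpoint z = 13/6: the terms do not tend to 0, so the series diverges.
Endpoint z = 11/6: the m-th term does not approach 0; divergence by the term test.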